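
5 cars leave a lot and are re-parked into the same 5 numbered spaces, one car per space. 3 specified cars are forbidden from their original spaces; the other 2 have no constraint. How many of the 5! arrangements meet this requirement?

64

Let A_j be the event that the j-th constrained one is fixed. By inclusion-exclusion over the 3 events:
Σ_{j=0}^{3} (-1)^j C(3,j)(5-j)!
= C(3,0)·5! - C(3,1)·4! + C(3,2)·3! - C(3,3)·2!
= 120 - 72 + 18 - 2
= 64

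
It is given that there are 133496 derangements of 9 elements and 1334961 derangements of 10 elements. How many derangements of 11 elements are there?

14684570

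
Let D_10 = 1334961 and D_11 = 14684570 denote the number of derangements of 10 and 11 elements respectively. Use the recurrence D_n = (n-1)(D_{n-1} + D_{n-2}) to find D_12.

176214841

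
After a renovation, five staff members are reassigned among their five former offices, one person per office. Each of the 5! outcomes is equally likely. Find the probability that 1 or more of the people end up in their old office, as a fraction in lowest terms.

19/30

Favorable outcomes: Σ_{i≥1} C(5,i)·!(5-i) = 5·9 + 10·2 + 10·1 + 5·0 + 1·1 = 76.
Total outcomes: 5! = 120.
Probability = 76/120 = 19/30.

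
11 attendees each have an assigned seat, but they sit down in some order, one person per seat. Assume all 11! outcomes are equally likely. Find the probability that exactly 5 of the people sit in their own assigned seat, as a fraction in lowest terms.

53/17280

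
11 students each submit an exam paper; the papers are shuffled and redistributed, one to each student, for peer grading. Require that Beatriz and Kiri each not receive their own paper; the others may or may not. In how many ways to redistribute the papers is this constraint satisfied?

Inclusion-exclusion on the 2 forbidden self-matches:
Σ_{j=0}^{2} (-1)^j C(2,j)(11-j)!
= C(2,0)·11! - C(2,1)·10! + C(2,2)·9!
= 39916800 - 7257600 + 362880
= 33022080

33022080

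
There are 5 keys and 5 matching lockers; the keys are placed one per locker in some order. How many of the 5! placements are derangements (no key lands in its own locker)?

!5 is the nearest integer to 5!/e.
5! = 120, and 120/e ≈ 44.15, so !5 = 44.

44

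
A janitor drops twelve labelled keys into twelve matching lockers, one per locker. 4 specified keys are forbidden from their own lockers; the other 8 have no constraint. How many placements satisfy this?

339696000

Inclusion-exclusion on the 4 forbidden self-matches:
Σ_{j=0}^{4} (-1)^j C(4,j)(12-j)!
= C(4,0)·12! - C(4,1)·11! + C(4,2)·10! - C(4,3)·9! + C(4,4)·8!
= 479001600 - 159667200 + 21772800 - 1451520 + 40320
= 339696000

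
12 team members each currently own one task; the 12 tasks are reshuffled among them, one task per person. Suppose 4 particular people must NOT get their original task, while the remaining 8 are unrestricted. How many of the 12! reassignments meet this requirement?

339696000

Let A_j be the event that the j-th constrained one is fixed. By inclusion-exclusion over the 4 events:
Σ_{j=0}^{4} (-1)^j C(4,j)(12-j)!
= C(4,0)·12! - C(4,1)·11! + C(4,2)·10! - C(4,3)·9! + C(4,4)·8!
= 479001600 - 159667200 + 21772800 - 1451520 + 40320
= 339696000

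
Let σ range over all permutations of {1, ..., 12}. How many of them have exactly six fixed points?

Pick the 6 fixed positions: C(12,6) = 924 ways.
The remaining 6 must be deranged: !6 = 265.
Total: 924 × 265 = 244860.

244860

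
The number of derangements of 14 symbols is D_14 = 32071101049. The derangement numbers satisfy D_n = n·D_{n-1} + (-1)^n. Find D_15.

D_15 = 15·32071101049 - 1 = 481066515734.

481066515734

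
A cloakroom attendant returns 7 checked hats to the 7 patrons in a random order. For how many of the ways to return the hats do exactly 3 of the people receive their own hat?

315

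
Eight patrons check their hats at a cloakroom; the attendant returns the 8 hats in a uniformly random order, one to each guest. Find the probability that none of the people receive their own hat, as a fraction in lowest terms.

2119/5760

Favorable outcomes: !8 = 14833.
Total outcomes: 8! = 40320.
Probability = 14833/40320 = 2119/5760.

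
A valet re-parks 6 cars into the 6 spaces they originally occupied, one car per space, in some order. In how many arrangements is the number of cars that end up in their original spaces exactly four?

Pick the 4 fixed positions: C(6,4) = 15 ways.
The remaining 2 must be deranged: !2 = 1.
Total: 15 × 1 = 15.

15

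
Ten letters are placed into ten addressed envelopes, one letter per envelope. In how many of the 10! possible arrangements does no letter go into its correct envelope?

1334961

!10 = 10! · Σ_{k=0}^{10} (-1)^k/k!
= 10! - 10!/1! + 10!/2! - 10!/3! + 10!/4! - 10!/5! + 10!/6! - 10!/7! + 10!/8! - 10!/9! + 10!/10!
= 3628800 - 3628800 + 1814400 - 604800 + 151200 - 30240 + 5040 - 720 + 90 - 10 + 1
= 1334961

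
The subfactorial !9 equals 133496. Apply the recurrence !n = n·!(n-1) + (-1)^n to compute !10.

1334961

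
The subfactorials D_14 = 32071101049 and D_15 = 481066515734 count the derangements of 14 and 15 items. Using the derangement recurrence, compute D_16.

7697064251745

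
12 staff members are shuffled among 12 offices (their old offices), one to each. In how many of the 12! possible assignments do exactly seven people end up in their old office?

Choose which 7 of the 12 are fixed: C(12,7) = 792.
The remaining 5 must be deranged: !5 = 44.
Total: 792 × 44 = 34848.

34848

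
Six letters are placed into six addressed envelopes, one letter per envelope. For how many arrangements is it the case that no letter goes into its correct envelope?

265

!6 = 6! · Σ_{k=0}^{6} (-1)^k/k!
= 6! - 6!/1! + 6!/2! - 6!/3! + 6!/4! - 6!/5! + 6!/6!
= 720 - 720 + 360 - 120 + 30 - 6 + 1
= 265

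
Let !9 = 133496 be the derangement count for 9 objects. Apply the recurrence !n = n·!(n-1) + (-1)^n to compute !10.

!10 = 10·133496 + 1 = 1334961.

1334961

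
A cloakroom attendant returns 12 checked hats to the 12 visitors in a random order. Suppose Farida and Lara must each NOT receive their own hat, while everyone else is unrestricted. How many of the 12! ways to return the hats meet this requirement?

Let A_j be the event that the j-th constrained one is fixed. By inclusion-exclusion over the 2 events:
Σ_{j=0}^{2} (-1)^j C(2,j)(12-j)!
= C(2,0)·12! - C(2,1)·11! + C(2,2)·10!
= 479001600 - 79833600 + 3628800
= 402796800

402796800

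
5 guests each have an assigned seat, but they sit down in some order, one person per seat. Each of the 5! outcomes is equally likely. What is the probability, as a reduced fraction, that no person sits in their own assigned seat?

Favorable outcomes: !5 = 44.
Total outcomes: 5! = 120.
Probability = 44/120 = 11/30.

11/30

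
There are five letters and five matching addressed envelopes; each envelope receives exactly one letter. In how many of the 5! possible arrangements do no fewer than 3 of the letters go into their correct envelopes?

11

# with exactly i fixed is C(5,i)·!(5-i); sum over i=3..5:
  i=3: C(5,3)·!2 = 10·1 = 10
  i=4: C(5,4)·!1 = 5·0 = 0
  i=5: C(5,5)·!0 = 1·1 = 1
Total = 11.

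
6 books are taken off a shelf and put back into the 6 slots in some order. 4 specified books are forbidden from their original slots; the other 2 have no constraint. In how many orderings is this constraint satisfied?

362

Let A_j be the event that the j-th constrained one is fixed. By inclusion-exclusion over the 4 events:
Σ_{j=0}^{4} (-1)^j C(4,j)(6-j)!
= C(4,0)·6! - C(4,1)·5! + C(4,2)·4! - C(4,3)·3! + C(4,4)·2!
= 720 - 480 + 144 - 24 + 2
= 362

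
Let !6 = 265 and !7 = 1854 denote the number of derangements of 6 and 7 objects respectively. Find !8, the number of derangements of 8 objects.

!8 = (8-1)·(!7 + !6) = 7·(1854 + 265) = 7·2119 = 14833.

14833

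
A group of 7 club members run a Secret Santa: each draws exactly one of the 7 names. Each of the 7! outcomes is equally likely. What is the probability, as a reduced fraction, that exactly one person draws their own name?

Favorable outcomes: C(7,1)·!6 = 7·265 = 1855.
Total outcomes: 7! = 5040.
Probability = 1855/5040 = 53/144.

53/144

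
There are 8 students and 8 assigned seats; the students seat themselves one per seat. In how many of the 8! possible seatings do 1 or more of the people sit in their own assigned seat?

25487

# with exactly i fixed is C(8,i)·!(8-i); sum over i=1..8:
  i=1: C(8,1)·!7 = 8·1854 = 14832
  i=2: C(8,2)·!6 = 28·265 = 7420
  i=3: C(8,3)·!5 = 56·44 = 2464
  i=4: C(8,4)·!4 = 70·9 = 630
  i=5: C(8,5)·!3 = 56·2 = 112
  i=6: C(8,6)·!2 = 28·1 = 28
  i=7: C(8,7)·!1 = 8·0 = 0
  i=8: C(8,8)·!0 = 1·1 = 1
Total = 25487.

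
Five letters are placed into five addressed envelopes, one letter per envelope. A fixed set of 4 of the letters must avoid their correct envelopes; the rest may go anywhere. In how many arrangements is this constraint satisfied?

53

Let A_j be the event that the j-th constrained one is fixed. By inclusion-exclusion over the 4 events:
Σ_{j=0}^{4} (-1)^j C(4,j)(5-j)!
= C(4,0)·5! - C(4,1)·4! + C(4,2)·3! - C(4,3)·2! + C(4,4)·1!
= 120 - 96 + 36 - 8 + 1
= 53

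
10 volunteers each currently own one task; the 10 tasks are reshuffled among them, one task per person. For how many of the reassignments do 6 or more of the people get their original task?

2176

Sum C(10,i)·!(10-i) for i = 6..10:
  i=6: C(10,6)·!4 = 210·9 = 1890
  i=7: C(10,7)·!3 = 120·2 = 240
  i=8: C(10,8)·!2 = 45·1 = 45
  i=9: C(10,9)·!1 = 10·0 = 0
  i=10: C(10,10)·!0 = 1·1 = 1
Total = 2176.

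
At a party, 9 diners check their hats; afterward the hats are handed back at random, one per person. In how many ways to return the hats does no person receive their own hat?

133496

Recurrence: !9 = 8·(!8 + !7).
!9 = 8·(14833 + 1854) = 8·16687 = 133496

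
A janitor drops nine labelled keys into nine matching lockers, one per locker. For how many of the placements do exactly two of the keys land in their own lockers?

Pick the 2 fixed positions: C(9,2) = 36 ways.
The other 7 form a derangement: !7 = 1854.
Total: 36 × 1854 = 66744.

66744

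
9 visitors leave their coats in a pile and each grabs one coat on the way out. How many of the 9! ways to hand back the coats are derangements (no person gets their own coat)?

133496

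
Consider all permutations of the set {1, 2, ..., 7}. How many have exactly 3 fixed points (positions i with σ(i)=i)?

Pick the 3 fixed positions: C(7,3) = 35 ways.
The other 4 form a derangement: !4 = 9.
Total: 35 × 9 = 315.

315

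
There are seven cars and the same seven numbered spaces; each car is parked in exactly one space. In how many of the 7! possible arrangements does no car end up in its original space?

1854

By inclusion-exclusion, !7 = Σ (-1)^k · 7!/k! for k=0..7
= 7! - 7!/1! + 7!/2! - 7!/3! + 7!/4! - 7!/5! + 7!/6! - 7!/7!
= 5040 - 5040 + 2520 - 840 + 210 - 42 + 7 - 1
= 1854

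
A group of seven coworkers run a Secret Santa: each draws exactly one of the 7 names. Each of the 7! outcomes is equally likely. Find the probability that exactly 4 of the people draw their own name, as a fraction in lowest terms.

1/72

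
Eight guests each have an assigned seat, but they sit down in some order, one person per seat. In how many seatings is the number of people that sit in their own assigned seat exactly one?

14832

Pick the single fixed position: C(8,1) = 8 ways.
The other 7 form a derangement: !7 = 1854.
Total: 8 × 1854 = 14832.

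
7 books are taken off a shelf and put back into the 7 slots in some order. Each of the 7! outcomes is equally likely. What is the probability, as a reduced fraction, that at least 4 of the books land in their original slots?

Favorable outcomes: Σ_{i≥4} C(7,i)·!(7-i) = 35·2 + 21·1 + 7·0 + 1·1 = 92.
Total outcomes: 7! = 5040.
Probability = 92/5040 = 23/1260.

23/1260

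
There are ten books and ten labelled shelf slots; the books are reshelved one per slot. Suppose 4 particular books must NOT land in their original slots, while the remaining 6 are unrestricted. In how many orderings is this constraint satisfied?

Inclusion-exclusion on the 4 forbidden self-matches:
Σ_{j=0}^{4} (-1)^j C(4,j)(10-j)!
= C(4,0)·10! - C(4,1)·9! + C(4,2)·8! - C(4,3)·7! + C(4,4)·6!
= 3628800 - 1451520 + 241920 - 20160 + 720
= 2399760

2399760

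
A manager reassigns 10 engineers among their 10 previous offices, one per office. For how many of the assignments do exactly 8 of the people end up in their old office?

Choose which 8 of the 10 are fixed: C(10,8) = 45.
The remaining 2 must be deranged: !2 = 1.
Total: 45 × 1 = 45.

45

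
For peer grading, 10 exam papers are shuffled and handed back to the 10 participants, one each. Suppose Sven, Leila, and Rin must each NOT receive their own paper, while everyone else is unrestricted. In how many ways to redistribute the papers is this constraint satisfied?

Let A_j be the event that the j-th constrained one is fixed. By inclusion-exclusion over the 3 events:
Σ_{j=0}^{3} (-1)^j C(3,j)(10-j)!
= C(3,0)·10! - C(3,1)·9! + C(3,2)·8! - C(3,3)·7!
= 3628800 - 1088640 + 120960 - 5040
= 2656080

2656080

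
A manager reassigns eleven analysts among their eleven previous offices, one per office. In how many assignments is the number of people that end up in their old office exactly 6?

20328

Choose which 6 of the 11 are fixed: C(11,6) = 462.
The other 5 form a derangement: !5 = 44.
Total: 462 × 44 = 20328.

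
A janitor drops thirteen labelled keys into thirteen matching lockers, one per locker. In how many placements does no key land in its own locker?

Use !n = (n-1)(!(n-1) + !(n-2)).
!13 = 12·(176214841 + 14684570) = 12·190899411 = 2290792932

2290792932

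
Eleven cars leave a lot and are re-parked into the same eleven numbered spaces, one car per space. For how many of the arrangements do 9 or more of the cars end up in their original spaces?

Sum C(11,i)·!(11-i) for i = 9..11:
  i=9: C(11,9)·!2 = 55·1 = 55
  i=10: C(11,10)·!1 = 11·0 = 0
  i=11: C(11,11)·!0 = 1·1 = 1
Total = 56.

56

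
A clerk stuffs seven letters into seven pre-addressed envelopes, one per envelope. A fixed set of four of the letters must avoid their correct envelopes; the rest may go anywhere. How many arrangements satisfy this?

2790

Let A_j be the event that the j-th constrained one is fixed. By inclusion-exclusion over the 4 events:
Σ_{j=0}^{4} (-1)^j C(4,j)(7-j)!
= C(4,0)·7! - C(4,1)·6! + C(4,2)·5! - C(4,3)·4! + C(4,4)·3!
= 5040 - 2880 + 720 - 96 + 6
= 2790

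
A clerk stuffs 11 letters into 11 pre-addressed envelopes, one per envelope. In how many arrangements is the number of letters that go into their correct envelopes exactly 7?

Choose which 7 of the 11 are fixed: C(11,7) = 330.
The other 4 form a derangement: !4 = 9.
Total: 330 × 9 = 2970.

2970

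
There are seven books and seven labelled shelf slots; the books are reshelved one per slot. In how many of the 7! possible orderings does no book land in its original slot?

1854

Recurrence: !7 = 7·!6 + (-1)^7.
!7 = 7·265 - 1 = 1854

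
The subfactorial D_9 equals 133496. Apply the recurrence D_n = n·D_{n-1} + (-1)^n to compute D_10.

D_10 = 10·133496 + 1 = 1334961.

1334961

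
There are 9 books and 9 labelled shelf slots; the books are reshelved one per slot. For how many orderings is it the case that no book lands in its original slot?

133496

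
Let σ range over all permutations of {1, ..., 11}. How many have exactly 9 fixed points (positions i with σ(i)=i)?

55

Choose which 9 of the 11 are fixed: C(11,9) = 55.
The remaining 2 must be deranged: !2 = 1.
Total: 55 × 1 = 55.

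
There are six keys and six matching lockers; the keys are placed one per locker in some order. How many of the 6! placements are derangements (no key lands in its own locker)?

265

Use !n = n·!(n-1) + (-1)^n.
!6 = 6·44 + 1 = 265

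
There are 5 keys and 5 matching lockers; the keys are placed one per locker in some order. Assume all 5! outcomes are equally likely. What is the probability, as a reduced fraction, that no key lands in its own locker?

11/30

Favorable outcomes: !5 = 44.
Total outcomes: 5! = 120.
Probability = 44/120 = 11/30.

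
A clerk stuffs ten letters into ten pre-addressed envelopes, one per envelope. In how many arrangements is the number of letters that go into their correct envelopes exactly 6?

1890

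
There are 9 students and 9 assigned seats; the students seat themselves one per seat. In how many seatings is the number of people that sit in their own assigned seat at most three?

355997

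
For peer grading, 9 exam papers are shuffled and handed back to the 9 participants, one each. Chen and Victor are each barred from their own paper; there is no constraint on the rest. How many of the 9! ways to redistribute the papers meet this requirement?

287280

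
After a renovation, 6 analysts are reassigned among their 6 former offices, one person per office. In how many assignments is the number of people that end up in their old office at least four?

16

Sum C(6,i)·!(6-i) for i = 4..6:
  i=4: C(6,4)·!2 = 15·1 = 15
  i=5: C(6,5)·!1 = 6·0 = 0
  i=6: C(6,6)·!0 = 1·1 = 1
Total = 16.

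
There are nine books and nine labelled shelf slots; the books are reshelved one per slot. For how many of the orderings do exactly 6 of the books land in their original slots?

168

Choose which 6 of the 9 are fixed: C(9,6) = 84.
The remaining 3 must be deranged: !3 = 2.
Total: 84 × 2 = 168.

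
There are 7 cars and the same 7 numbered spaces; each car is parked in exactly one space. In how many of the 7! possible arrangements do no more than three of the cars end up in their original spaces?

4948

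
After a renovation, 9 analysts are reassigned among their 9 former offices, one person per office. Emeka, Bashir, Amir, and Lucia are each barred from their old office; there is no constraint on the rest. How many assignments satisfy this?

229080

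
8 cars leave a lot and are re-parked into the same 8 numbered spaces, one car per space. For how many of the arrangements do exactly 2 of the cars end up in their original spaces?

7420

Choose which 2 of the 8 are fixed: C(8,2) = 28.
The other 6 form a derangement: !6 = 265.
Total: 28 × 265 = 7420.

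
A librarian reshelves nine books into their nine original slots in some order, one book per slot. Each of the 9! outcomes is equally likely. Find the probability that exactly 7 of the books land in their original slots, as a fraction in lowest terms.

1/10080

Favorable outcomes: C(9,7)·!2 = 36·1 = 36.
Total outcomes: 9! = 362880.
Probability = 36/362880 = 1/10080.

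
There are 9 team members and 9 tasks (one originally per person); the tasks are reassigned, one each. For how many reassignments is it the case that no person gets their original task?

The number of derangements of 9 is !9 = Σ_{k=0}^{9} (-1)^k·9!/k!
= 9! - 9!/1! + 9!/2! - 9!/3! + 9!/4! - 9!/5! + 9!/6! - 9!/7! + 9!/8! - 9!/9!
= 362880 - 362880 + 181440 - 60480 + 15120 - 3024 + 504 - 72 + 9 - 1
= 133496

133496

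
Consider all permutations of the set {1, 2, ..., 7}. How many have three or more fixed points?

407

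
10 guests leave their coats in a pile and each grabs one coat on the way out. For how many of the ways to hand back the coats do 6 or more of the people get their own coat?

Sum C(10,i)·!(10-i) for i = 6..10:
  i=6: C(10,6)·!4 = 210·9 = 1890
  i=7: C(10,7)·!3 = 120·2 = 240
  i=8: C(10,8)·!2 = 45·1 = 45
  i=9: C(10,9)·!1 = 10·0 = 0
  i=10: C(10,10)·!0 = 1·1 = 1
Total = 2176.

2176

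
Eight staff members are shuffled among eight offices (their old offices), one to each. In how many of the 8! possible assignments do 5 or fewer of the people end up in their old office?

Sum C(8,i)·!(8-i) for i = 0..5:
  i=0: C(8,0)·!8 = 1·14833 = 14833
  i=1: C(8,1)·!7 = 8·1854 = 14832
  i=2: C(8,2)·!6 = 28·265 = 7420
  i=3: C(8,3)·!5 = 56·44 = 2464
  i=4: C(8,4)·!4 = 70·9 = 630
  i=5: C(8,5)·!3 = 56·2 = 112
Total = 40291.

40291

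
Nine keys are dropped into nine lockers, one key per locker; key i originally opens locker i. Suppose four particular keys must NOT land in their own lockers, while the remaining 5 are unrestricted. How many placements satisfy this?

229080

Let A_j be the event that the j-th constrained one is fixed. By inclusion-exclusion over the 4 events:
Σ_{j=0}^{4} (-1)^j C(4,j)(9-j)!
= C(4,0)·9! - C(4,1)·8! + C(4,2)·7! - C(4,3)·6! + C(4,4)·5!
= 362880 - 161280 + 30240 - 2880 + 120
= 229080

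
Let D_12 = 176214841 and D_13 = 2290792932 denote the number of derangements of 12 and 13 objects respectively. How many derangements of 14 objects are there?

32071101049

D_14 = (14-1)·(D_13 + D_12) = 13·(2290792932 + 176214841) = 13·2467007773 = 32071101049.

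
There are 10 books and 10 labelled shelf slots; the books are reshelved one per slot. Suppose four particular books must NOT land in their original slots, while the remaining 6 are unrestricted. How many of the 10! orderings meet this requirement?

Inclusion-exclusion on the 4 forbidden self-matches:
Σ_{j=0}^{4} (-1)^j C(4,j)(10-j)!
= C(4,0)·10! - C(4,1)·9! + C(4,2)·8! - C(4,3)·7! + C(4,4)·6!
= 3628800 - 1451520 + 241920 - 20160 + 720
= 2399760

2399760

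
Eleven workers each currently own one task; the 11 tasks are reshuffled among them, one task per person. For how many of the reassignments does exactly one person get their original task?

14684571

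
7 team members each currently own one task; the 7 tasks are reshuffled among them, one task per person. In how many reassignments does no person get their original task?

!7 is the nearest integer to 7!/e.
7! = 5040, and 5040/e ≈ 1854.11, so !7 = 1854.

1854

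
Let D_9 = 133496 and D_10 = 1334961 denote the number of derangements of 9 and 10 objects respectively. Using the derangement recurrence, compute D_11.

D_11 = (11-1)·(D_10 + D_9) = 10·(1334961 + 133496) = 10·1468457 = 14684570.

14684570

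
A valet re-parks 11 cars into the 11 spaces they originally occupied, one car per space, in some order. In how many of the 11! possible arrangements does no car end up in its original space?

14684570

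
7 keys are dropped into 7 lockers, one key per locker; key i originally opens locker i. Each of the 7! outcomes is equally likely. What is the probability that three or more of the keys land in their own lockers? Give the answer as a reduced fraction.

407/5040

Favorable outcomes: Σ_{i≥3} C(7,i)·!(7-i) = 35·9 + 35·2 + 21·1 + 7·0 + 1·1 = 407.
Total outcomes: 7! = 5040.
Probability = 407/5040 = 407/5040.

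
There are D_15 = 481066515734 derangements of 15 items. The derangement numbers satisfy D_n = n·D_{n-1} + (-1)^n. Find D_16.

7697064251745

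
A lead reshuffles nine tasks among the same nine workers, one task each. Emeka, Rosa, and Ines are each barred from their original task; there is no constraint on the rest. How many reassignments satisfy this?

Let A_j be the event that the j-th constrained one is fixed. By inclusion-exclusion over the 3 events:
Σ_{j=0}^{3} (-1)^j C(3,j)(9-j)!
= C(3,0)·9! - C(3,1)·8! + C(3,2)·7! - C(3,3)·6!
= 362880 - 120960 + 15120 - 720
= 256320

256320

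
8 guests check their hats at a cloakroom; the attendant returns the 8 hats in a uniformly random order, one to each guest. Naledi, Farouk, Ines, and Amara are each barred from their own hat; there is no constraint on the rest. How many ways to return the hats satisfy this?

24024

Inclusion-exclusion on the 4 forbidden self-matches:
Σ_{j=0}^{4} (-1)^j C(4,j)(8-j)!
= C(4,0)·8! - C(4,1)·7! + C(4,2)·6! - C(4,3)·5! + C(4,4)·4!
= 40320 - 20160 + 4320 - 480 + 24
= 24024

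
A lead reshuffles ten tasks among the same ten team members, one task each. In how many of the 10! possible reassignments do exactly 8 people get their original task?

Choose which 8 of the 10 are fixed: C(10,8) = 45.
The remaining 2 must be deranged: !2 = 1.
Total: 45 × 1 = 45.

45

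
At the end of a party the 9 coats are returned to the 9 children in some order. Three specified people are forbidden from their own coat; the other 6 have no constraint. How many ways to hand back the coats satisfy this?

256320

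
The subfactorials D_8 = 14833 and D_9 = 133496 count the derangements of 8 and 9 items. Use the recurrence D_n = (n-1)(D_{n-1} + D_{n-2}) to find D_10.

1334961

D_10 = (10-1)·(D_9 + D_8) = 9·(133496 + 14833) = 9·148329 = 1334961.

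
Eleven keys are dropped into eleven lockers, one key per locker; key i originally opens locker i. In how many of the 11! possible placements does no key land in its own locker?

!11 = 11! · Σ_{k=0}^{11} (-1)^k/k!
= 11! - 11!/1! + 11!/2! - 11!/3! + 11!/4! - 11!/5! + 11!/6! - 11!/7! + 11!/8! - 11!/9! + 11!/10! - 11!/11!
= 39916800 - 39916800 + 19958400 - 6652800 + 1663200 - 332640 + 55440 - 7920 + 990 - 110 + 11 - 1
= 14684570

14684570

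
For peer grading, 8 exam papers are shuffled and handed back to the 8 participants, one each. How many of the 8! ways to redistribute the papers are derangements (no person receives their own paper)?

!8 is the nearest integer to 8!/e.
8! = 40320, and 40320/e ≈ 14832.90, so !8 = 14833.

14833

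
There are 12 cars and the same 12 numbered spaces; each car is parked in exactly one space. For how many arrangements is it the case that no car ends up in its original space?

The number of derangements of 12 is !12 = Σ_{k=0}^{12} (-1)^k·12!/k!
= 12! - 12!/1! + 12!/2! - 12!/3! + 12!/4! - 12!/5! + 12!/6! - 12!/7! + 12!/8! - 12!/9! + 12!/10! - 12!/11! + 12!/12!
= 479001600 - 479001600 + 239500800 - 79833600 + 19958400 - 3991680 + 665280 - 95040 + 11880 - 1320 + 132 - 12 + 1
= 176214841

176214841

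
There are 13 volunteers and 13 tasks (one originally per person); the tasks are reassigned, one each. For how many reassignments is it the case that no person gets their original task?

The subfactorial !13 = [13!/e] (nearest integer).
13! = 6227020800, and 6227020800/e ≈ 2290792932.07, so !13 = 2290792932.

2290792932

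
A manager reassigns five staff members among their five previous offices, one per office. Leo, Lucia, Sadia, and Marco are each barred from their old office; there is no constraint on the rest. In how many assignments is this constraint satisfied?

Inclusion-exclusion on the 4 forbidden self-matches:
Σ_{j=0}^{4} (-1)^j C(4,j)(5-j)!
= C(4,0)·5! - C(4,1)·4! + C(4,2)·3! - C(4,3)·2! + C(4,4)·1!
= 120 - 96 + 36 - 8 + 1
= 53

53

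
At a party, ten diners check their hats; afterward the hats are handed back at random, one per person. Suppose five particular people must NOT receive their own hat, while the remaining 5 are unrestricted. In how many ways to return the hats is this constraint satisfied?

Inclusion-exclusion on the 5 forbidden self-matches:
Σ_{j=0}^{5} (-1)^j C(5,j)(10-j)!
= C(5,0)·10! - C(5,1)·9! + C(5,2)·8! - C(5,3)·7! + C(5,4)·6! - C(5,5)·5!
= 3628800 - 1814400 + 403200 - 50400 + 3600 - 120
= 2170680

2170680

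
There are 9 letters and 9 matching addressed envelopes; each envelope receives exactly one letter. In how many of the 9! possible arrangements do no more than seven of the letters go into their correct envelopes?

362879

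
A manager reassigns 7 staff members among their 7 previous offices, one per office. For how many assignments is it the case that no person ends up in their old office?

Use !n = n·!(n-1) + (-1)^n.
!7 = 7·265 - 1 = 1854

1854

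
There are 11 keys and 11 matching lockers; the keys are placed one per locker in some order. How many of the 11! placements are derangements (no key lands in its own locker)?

14684570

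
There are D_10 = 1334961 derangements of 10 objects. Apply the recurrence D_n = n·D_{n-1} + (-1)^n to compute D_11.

D_11 = 11·1334961 - 1 = 14684570.

14684570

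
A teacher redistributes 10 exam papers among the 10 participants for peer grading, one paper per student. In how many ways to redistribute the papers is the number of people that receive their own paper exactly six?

1890

Choose which 6 of the 10 are fixed: C(10,6) = 210.
The remaining 4 must be deranged: !4 = 9.
Total: 210 × 9 = 1890.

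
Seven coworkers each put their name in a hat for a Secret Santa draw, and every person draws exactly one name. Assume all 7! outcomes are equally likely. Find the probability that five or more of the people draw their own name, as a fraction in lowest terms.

11/2520

Favorable outcomes: Σ_{i≥5} C(7,i)·!(7-i) = 21·1 + 7·0 + 1·1 = 22.
Total outcomes: 7! = 5040.
Probability = 22/5040 = 11/2520.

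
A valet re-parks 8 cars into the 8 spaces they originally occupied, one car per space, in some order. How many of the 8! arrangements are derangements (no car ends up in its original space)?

Use !n = (n-1)(!(n-1) + !(n-2)).
!8 = 7·(1854 + 265) = 7·2119 = 14833

14833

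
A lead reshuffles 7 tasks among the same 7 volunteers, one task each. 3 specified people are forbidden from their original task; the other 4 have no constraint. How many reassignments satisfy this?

3216

Let A_j be the event that the j-th constrained one is fixed. By inclusion-exclusion over the 3 events:
Σ_{j=0}^{3} (-1)^j C(3,j)(7-j)!
= C(3,0)·7! - C(3,1)·6! + C(3,2)·5! - C(3,3)·4!
= 5040 - 2160 + 360 - 24
= 3216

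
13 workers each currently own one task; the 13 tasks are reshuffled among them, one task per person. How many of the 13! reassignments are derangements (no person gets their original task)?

Use !n = n·!(n-1) + (-1)^n.
!13 = 13·176214841 - 1 = 2290792932

2290792932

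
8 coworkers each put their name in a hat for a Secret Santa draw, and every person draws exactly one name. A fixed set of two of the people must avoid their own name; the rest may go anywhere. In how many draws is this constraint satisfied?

Let A_j be the event that the j-th constrained one is fixed. By inclusion-exclusion over the 2 events:
Σ_{j=0}^{2} (-1)^j C(2,j)(8-j)!
= C(2,0)·8! - C(2,1)·7! + C(2,2)·6!
= 40320 - 10080 + 720
= 30960

30960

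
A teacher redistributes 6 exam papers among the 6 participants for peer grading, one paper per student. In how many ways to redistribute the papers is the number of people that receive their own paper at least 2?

# with exactly i fixed is C(6,i)·!(6-i); sum over i=2..6:
  i=2: C(6,2)·!4 = 15·9 = 135
  i=3: C(6,3)·!3 = 20·2 = 40
  i=4: C(6,4)·!2 = 15·1 = 15
  i=5: C(6,5)·!1 = 6·0 = 0
  i=6: C(6,6)·!0 = 1·1 = 1
Total = 191.

191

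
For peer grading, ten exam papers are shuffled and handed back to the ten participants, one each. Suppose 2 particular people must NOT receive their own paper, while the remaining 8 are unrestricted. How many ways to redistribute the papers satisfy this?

2943360

Let A_j be the event that the j-th constrained one is fixed. By inclusion-exclusion over the 2 events:
Σ_{j=0}^{2} (-1)^j C(2,j)(10-j)!
= C(2,0)·10! - C(2,1)·9! + C(2,2)·8!
= 3628800 - 725760 + 40320
= 2943360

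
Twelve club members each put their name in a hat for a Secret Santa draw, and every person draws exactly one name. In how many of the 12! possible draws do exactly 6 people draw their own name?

Choose which 6 of the 12 are fixed: C(12,6) = 924.
The other 6 form a derangement: !6 = 265.
Total: 924 × 265 = 244860.

244860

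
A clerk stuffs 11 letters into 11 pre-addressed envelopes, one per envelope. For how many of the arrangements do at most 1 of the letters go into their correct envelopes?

# with exactly i fixed is C(11,i)·!(11-i); sum over i=0..1:
  i=0: C(11,0)·!11 = 1·14684570 = 14684570
  i=1: C(11,1)·!10 = 11·1334961 = 14684571
Total = 29369141.

29369141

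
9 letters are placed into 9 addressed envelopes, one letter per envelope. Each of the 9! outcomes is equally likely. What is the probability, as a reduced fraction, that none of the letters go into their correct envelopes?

16687/45360

Favorable outcomes: !9 = 133496.
Total outcomes: 9! = 362880.
Probability = 133496/362880 = 16687/45360.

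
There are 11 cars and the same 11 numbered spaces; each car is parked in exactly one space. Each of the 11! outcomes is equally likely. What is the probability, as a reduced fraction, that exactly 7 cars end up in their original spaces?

1/13440

Favorable outcomes: C(11,7)·!4 = 330·9 = 2970.
Total outcomes: 11! = 39916800.
Probability = 2970/39916800 = 1/13440.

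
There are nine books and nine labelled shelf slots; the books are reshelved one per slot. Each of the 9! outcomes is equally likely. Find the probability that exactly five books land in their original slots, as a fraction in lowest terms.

Favorable outcomes: C(9,5)·!4 = 126·9 = 1134.
Total outcomes: 9! = 362880.
Probability = 1134/362880 = 1/320.

1/320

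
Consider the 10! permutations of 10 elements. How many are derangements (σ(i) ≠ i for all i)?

1334961

By inclusion-exclusion, !10 = Σ (-1)^k · 10!/k! for k=0..10
= 10! - 10!/1! + 10!/2! - 10!/3! + 10!/4! - 10!/5! + 10!/6! - 10!/7! + 10!/8! - 10!/9! + 10!/10!
= 3628800 - 3628800 + 1814400 - 604800 + 151200 - 30240 + 5040 - 720 + 90 - 10 + 1
= 1334961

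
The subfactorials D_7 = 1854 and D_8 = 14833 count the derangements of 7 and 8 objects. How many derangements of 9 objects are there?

133496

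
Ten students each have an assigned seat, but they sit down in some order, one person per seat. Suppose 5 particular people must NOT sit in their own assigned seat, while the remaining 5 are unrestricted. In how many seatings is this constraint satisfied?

2170680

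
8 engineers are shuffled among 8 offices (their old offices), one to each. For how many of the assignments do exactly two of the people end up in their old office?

Choose which 2 of the 8 are fixed: C(8,2) = 28.
The other 6 form a derangement: !6 = 265.
Total: 28 × 265 = 7420.

7420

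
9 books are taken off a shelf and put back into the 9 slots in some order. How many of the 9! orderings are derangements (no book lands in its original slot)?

133496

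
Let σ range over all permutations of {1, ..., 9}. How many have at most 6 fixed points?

362843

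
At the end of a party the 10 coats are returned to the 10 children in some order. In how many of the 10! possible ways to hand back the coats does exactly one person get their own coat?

Pick the single fixed position: C(10,1) = 10 ways.
The remaining 9 must be deranged: !9 = 133496.
Total: 10 × 133496 = 1334960.

1334960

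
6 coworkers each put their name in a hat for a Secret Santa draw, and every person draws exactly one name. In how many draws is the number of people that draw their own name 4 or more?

16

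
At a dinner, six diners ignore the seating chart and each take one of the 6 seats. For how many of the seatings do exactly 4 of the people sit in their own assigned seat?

15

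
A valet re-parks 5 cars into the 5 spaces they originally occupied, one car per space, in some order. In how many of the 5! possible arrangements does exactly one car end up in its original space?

45

Pick the single fixed position: C(5,1) = 5 ways.
The other 4 form a derangement: !4 = 9.
Total: 5 × 9 = 45.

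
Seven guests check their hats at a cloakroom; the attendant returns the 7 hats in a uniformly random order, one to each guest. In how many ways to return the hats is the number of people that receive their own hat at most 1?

3709

Sum C(7,i)·!(7-i) for i = 0..1:
  i=0: C(7,0)·!7 = 1·1854 = 1854
  i=1: C(7,1)·!6 = 7·265 = 1855
Total = 3709.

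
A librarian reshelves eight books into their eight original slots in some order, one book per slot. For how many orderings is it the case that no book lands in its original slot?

By inclusion-exclusion, !8 = Σ (-1)^k · 8!/k! for k=0..8
= 8! - 8!/1! + 8!/2! - 8!/3! + 8!/4! - 8!/5! + 8!/6! - 8!/7! + 8!/8!
= 40320 - 40320 + 20160 - 6720 + 1680 - 336 + 56 - 8 + 1
= 14833

14833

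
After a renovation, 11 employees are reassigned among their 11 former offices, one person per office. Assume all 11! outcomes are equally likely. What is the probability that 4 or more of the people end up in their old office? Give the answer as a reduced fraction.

Favorable outcomes: Σ_{i≥4} C(11,i)·!(11-i) = 330·1854 + 462·265 + 462·44 + 330·9 + 165·2 + 55·1 + 11·0 + 1·1 = 757934.
Total outcomes: 11! = 39916800.
Probability = 757934/39916800 = 378967/19958400.

378967/19958400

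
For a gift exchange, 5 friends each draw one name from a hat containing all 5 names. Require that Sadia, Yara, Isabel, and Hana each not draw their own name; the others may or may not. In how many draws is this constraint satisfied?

53

Inclusion-exclusion on the 4 forbidden self-matches:
Σ_{j=0}^{4} (-1)^j C(4,j)(5-j)!
= C(4,0)·5! - C(4,1)·4! + C(4,2)·3! - C(4,3)·2! + C(4,4)·1!
= 120 - 96 + 36 - 8 + 1
= 53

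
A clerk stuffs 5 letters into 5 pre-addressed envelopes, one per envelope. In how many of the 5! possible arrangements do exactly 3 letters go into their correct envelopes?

Pick the 3 fixed positions: C(5,3) = 10 ways.
The other 2 form a derangement: !2 = 1.
Total: 10 × 1 = 10.

10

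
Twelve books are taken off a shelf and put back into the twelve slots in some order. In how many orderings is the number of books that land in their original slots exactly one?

Pick the single fixed position: C(12,1) = 12 ways.
The other 11 form a derangement: !11 = 14684570.
Total: 12 × 14684570 = 176214840.

176214840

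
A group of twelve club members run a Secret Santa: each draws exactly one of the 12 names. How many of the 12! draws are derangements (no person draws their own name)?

The number of derangements of 12 is !12 = Σ_{k=0}^{12} (-1)^k·12!/k!
= 12! - 12!/1! + 12!/2! - 12!/3! + 12!/4! - 12!/5! + 12!/6! - 12!/7! + 12!/8! - 12!/9! + 12!/10! - 12!/11! + 12!/12!
= 479001600 - 479001600 + 239500800 - 79833600 + 19958400 - 3991680 + 665280 - 95040 + 11880 - 1320 + 132 - 12 + 1
= 176214841

176214841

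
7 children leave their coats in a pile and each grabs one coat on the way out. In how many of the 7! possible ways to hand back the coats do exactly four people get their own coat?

70

Choose which 4 of the 7 are fixed: C(7,4) = 35.
The other 3 form a derangement: !3 = 2.
Total: 35 × 2 = 70.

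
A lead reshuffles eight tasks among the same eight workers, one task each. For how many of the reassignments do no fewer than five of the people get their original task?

# with exactly i fixed is C(8,i)·!(8-i); sum over i=5..8:
  i=5: C(8,5)·!3 = 56·2 = 112
  i=6: C(8,6)·!2 = 28·1 = 28
  i=7: C(8,7)·!1 = 8·0 = 0
  i=8: C(8,8)·!0 = 1·1 = 1
Total = 141.

141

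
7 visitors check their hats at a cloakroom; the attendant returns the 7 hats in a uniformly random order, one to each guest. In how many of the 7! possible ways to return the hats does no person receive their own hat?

1854

!7 = 7! · Σ_{k=0}^{7} (-1)^k/k!
= 7! - 7!/1! + 7!/2! - 7!/3! + 7!/4! - 7!/5! + 7!/6! - 7!/7!
= 5040 - 5040 + 2520 - 840 + 210 - 42 + 7 - 1
= 1854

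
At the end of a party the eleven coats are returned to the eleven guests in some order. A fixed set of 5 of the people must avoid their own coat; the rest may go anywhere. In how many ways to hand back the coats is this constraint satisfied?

25022880

Inclusion-exclusion on the 5 forbidden self-matches:
Σ_{j=0}^{5} (-1)^j C(5,j)(11-j)!
= C(5,0)·11! - C(5,1)·10! + C(5,2)·9! - C(5,3)·8! + C(5,4)·7! - C(5,5)·6!
= 39916800 - 18144000 + 3628800 - 403200 + 25200 - 720
= 25022880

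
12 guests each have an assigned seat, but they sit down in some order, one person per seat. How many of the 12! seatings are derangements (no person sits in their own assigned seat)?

176214841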